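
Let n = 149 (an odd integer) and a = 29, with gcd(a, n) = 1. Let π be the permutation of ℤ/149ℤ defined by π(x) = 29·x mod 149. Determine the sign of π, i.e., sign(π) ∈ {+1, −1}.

+1

Trace 145: π^k(145) = [145, 33, 63, 39, 88, 19, 104] for k=0..6.
The orbit structure of x ↦ 29x mod 149: 5 orbits of sizes [37, 37, 37, 37, 1].
149 − 5 = 144 transpositions; sign(π) = (−1)^144 = +1.
Via Zolotarev, sign(π_{29}) = (29|149) = +1.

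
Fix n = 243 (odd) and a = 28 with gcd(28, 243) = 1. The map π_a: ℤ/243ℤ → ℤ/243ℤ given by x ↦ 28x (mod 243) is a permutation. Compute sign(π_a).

Start at x=109: 109 → 136 → 163 → 190 → 217 → 1 → 28 → … (one orbit).
Cycle lengths of π_28 on ℤ/243ℤ: [9, 9, 9, 9, 9, 9, 9, 9, 9, 9, 9, 9, 9, 9, 9, 9, 9, 9, 3, 3, 3, 3, 3, 3, 3, 3, 3, 3, 3, 3, 3, 3, 3, 3, 3, 3, 1, 1, 1, 1, 1, 1, 1, 1, 1, 1, 1, 1, 1, 1, 1, 1, 1, 1, 1, 1, 1, 1, 1, 1, 1, 1, 1]; 63 cycles in total.
Σ(ℓ_i−1) = 243−63 = 180; sign = (−1)^180 = +1.
(28|243)_J = +1 (Zolotarev's lemma cross-check).

+1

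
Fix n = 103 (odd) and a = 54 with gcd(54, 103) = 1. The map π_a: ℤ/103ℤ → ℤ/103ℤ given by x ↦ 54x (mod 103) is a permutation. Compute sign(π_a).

Start at x=93: 93 → 78 → 92 → 24 → 60 → 47 → 66 → … (one orbit).
π_54 has 2 disjoint cycles with lengths [102, 1] on {0,…,102}.
With 2 cycles on 103 points, sign = (−1)^{103−2} = -1.
Check: (54/103) = -1 by Zolotarev.

-1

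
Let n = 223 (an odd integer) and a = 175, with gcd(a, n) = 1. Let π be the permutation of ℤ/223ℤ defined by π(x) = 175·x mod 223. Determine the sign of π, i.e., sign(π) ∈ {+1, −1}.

Orbit of 196 under x↦175x: [196, 181, 9, 14, 220, 144, 1]… (length divides ord_223(175)).
The orbit structure of x ↦ 175x mod 223: 3 orbits of sizes [111, 111, 1].
3 cycles on 223: each ℓ→(−1)^(ℓ−1), product (−1)^220 = +1.
(175|223)_J = +1 (Zolotarev's lemma cross-check).

+1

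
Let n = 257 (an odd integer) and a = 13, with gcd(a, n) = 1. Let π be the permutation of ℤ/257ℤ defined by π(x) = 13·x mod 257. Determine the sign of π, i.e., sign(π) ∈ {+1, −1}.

+1

Orbit of 162 under x↦13x: [162, 50, 136, 226, 111, 158, 255]… (length divides ord_257(13)).
Decompose π into cycles: lengths [128, 128, 1] (3 cycles, including the fixed point 0).
257 − 3 = 254 transpositions; sign(π) = (−1)^254 = +1.
Check: (13/257) = +1 by Zolotarev.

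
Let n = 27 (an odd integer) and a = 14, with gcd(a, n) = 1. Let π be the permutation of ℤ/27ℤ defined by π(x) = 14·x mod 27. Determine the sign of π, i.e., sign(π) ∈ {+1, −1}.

Start at x=14: 14 → 7 → 17 → 22 → 11 → 19 → 23 → … (one orbit).
Cycle type of π: 18 + 6 + 2 + 1; total 4 cycles.
n − c = 27 − 4 = 23; sign = (−1)^23 = -1.

-1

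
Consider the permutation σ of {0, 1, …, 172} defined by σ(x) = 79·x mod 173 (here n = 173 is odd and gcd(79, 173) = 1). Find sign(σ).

-1

Orbit of 50 under x↦79x: [50, 144, 131, 142, 146, 116, 168]… (length divides ord_173(79)).
2 cycles of lengths [172, 1].
2 cycles on 173: each ℓ→(−1)^(ℓ−1), product (−1)^171 = -1.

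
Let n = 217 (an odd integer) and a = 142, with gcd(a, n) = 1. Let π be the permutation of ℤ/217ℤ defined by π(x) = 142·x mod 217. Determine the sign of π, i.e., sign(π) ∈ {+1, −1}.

+1

Start at x=193: 193 → 64 → 191 → 214 → 8 → 51 → 81 → … (one orbit).
π_142 has 17 disjoint cycles with lengths [15, 15, 15, 15, 15, 15, 15, 15, 15, 15, 15, 15, 15, 15, 3, 3, 1] on {0,…,216}.
Σ(ℓ_i−1) = 217−17 = 200; sign = (−1)^200 = +1.
Check: (142/217) = +1 by Zolotarev.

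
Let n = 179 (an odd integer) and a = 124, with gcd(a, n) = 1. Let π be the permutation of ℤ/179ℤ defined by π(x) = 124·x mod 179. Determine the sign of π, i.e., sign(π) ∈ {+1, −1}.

+1

Orbit of 121 under x↦124x: [121, 147, 149, 39, 3, 14, 125]… (length divides ord_179(124)).
The orbit structure of x ↦ 124x mod 179: 3 orbits of sizes [89, 89, 1].
sign(π) = (−1)^{n − #cycles} = (−1)^{179−3} = (−1)^176 = +1.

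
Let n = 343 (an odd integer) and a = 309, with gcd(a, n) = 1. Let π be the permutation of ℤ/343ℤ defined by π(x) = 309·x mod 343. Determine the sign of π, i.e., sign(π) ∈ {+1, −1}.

+1

Trace 85: π^k(85) = [85, 197, 162, 323, 337, 204, 267] for k=0..6.
Decompose π into cycles: lengths [49, 49, 49, 49, 49, 49, 7, 7, 7, 7, 7, 7, 1, 1, 1, 1, 1, 1, 1] (19 cycles, including the fixed point 0).
n − c = 343 − 19 = 324; sign = (−1)^324 = +1.
(309|343)_J = +1 (Zolotarev's lemma cross-check).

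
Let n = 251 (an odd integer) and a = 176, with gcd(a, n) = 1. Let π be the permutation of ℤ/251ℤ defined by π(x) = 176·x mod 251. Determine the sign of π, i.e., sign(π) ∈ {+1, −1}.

Start at x=120: 120 → 36 → 61 → 194 → 8 → 153 → 71 → … (one orbit).
π_176 has 2 disjoint cycles with lengths [250, 1] on {0,…,250}.
251 − 2 = 249 transpositions; sign(π) = (−1)^249 = -1.

-1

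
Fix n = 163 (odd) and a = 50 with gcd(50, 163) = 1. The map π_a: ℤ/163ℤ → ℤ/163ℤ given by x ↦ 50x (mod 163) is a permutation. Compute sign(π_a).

Orbit of 11 under x↦50x: [11, 61, 116, 95, 23, 9, 124]… (length divides ord_163(50)).
Decompose π into cycles: lengths [162, 1] (2 cycles, including the fixed point 0).
2 cycles on 163: each ℓ→(−1)^(ℓ−1), product (−1)^161 = -1.

-1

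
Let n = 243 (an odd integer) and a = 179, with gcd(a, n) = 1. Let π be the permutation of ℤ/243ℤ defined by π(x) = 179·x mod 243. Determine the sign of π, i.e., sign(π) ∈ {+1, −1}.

Trace 80: π^k(80) = [80, 226, 116, 109, 71, 73, 188] for k=0..6.
Cycle type of π: 54×3 + 18×3 + 6×3 + 2×4 + 1; total 14 cycles.
sign(π) = (−1)^{n − #cycles} = (−1)^{243−14} = (−1)^229 = -1.
Zolotarev: (179|243) = -1, matching the cycle-count sign.

-1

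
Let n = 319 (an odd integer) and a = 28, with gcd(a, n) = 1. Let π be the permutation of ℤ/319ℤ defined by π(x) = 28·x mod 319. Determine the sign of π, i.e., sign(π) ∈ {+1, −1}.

-1

Orbit of 318 under x↦28x: [318, 291, 173, 59, 57, 1, 28]… (length divides ord_319(28)).
Cycle type of π: 10×29 + 2×14 + 1; total 44 cycles.
44 cycles on 319: each ℓ→(−1)^(ℓ−1), product (−1)^275 = -1.
Check: (28/319) = -1 by Zolotarev.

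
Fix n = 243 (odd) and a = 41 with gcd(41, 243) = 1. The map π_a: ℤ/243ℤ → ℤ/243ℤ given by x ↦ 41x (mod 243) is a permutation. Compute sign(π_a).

-1

Start at x=98: 98 → 130 → 227 → 73 → 77 → 241 → 161 → … (one orbit).
6 cycles of lengths [162, 54, 18, 6, 2, 1].
sign(π) = (−1)^{n − #cycles} = (−1)^{243−6} = (−1)^237 = -1.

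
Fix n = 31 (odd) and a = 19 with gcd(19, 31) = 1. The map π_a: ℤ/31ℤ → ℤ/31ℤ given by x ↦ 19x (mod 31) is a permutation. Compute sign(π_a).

+1

Orbit of 8 under x↦19x: [8, 28, 5, 2, 7, 9, 16]… (length divides ord_31(19)).
π_19 has 3 disjoint cycles with lengths [15, 15, 1] on {0,…,30}.
With 3 cycles on 31 points, sign = (−1)^{31−3} = +1.
Check: (19/31) = +1 by Zolotarev.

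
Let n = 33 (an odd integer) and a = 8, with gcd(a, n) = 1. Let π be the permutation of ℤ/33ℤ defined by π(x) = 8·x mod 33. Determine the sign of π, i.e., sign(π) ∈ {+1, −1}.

+1

Trace 32: π^k(32) = [32, 25, 2, 16, 29, 1, 8] for k=0..6.
Cycle type of π: 10×3 + 2 + 1; total 5 cycles.
Σ(ℓ_i−1) = 33−5 = 28; sign = (−1)^28 = +1.
(8|33)_J = +1 (Zolotarev's lemma cross-check).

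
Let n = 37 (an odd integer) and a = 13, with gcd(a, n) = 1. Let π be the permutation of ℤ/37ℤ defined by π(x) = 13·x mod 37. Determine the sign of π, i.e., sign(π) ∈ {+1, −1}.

Start at x=15: 15 → 10 → 19 → 25 → 29 → 7 → 17 → … (one orbit).
Decompose π into cycles: lengths [36, 1] (2 cycles, including the fixed point 0).
37 − 2 = 35 transpositions; sign(π) = (−1)^35 = -1.

-1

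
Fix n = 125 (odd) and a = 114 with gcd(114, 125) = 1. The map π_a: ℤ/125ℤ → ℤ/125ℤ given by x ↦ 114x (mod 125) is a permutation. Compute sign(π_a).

+1

Orbit of 66 under x↦114x: [66, 24, 111, 29, 56, 9, 26]… (length divides ord_125(114)).
Cycle type of π: 50×2 + 10×2 + 2×2 + 1; total 7 cycles.
7 cycles on 125: each ℓ→(−1)^(ℓ−1), product (−1)^118 = +1.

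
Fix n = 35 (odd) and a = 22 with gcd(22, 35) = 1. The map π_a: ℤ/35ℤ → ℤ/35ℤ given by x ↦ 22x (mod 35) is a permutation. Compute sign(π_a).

Start at x=1: 1 → 22 → 29 → 8 → 1 (one orbit).
Cycle type of π: 4×7 + 1×7; total 14 cycles.
14 cycles on 35: each ℓ→(−1)^(ℓ−1), product (−1)^21 = -1.

-1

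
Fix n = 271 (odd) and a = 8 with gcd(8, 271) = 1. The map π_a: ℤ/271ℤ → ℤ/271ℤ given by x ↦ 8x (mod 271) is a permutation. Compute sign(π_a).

+1

Orbit of 28 under x↦8x: [28, 224, 166, 244, 55, 169, 268]… (length divides ord_271(8)).
7 cycles of lengths [45, 45, 45, 45, 45, 45, 1].
sign(π) = (−1)^{n − #cycles} = (−1)^{271−7} = (−1)^264 = +1.
(8|271)_J = +1 (Zolotarev's lemma cross-check).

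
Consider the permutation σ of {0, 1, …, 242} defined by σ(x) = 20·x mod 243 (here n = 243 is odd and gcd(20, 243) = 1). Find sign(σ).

-1

Start at x=61: 61 → 5 → 100 → 56 → 148 → 44 → 151 → … (one orbit).
The orbit structure of x ↦ 20x mod 243: 6 orbits of sizes [162, 54, 18, 6, 2, 1].
sign(π) = (−1)^{n − #cycles} = (−1)^{243−6} = (−1)^237 = -1.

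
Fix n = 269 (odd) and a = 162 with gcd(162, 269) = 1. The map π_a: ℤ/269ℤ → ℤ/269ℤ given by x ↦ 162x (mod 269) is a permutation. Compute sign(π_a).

Orbit of 28 under x↦162x: [28, 232, 193, 62, 91, 216, 22]… (length divides ord_269(162)).
π_162 has 2 disjoint cycles with lengths [268, 1] on {0,…,268}.
2 cycles on 269: each ℓ→(−1)^(ℓ−1), product (−1)^267 = -1.
The Jacobi symbol (162|269) = -1 (Zolotarev) agrees.

-1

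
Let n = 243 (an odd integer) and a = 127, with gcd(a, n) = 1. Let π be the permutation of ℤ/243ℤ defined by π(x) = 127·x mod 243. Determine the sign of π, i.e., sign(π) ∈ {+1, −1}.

+1

Start at x=28: 28 → 154 → 118 → 163 → 46 → 10 → 55 → … (one orbit).
27 cycles of lengths [27, 27, 27, 27, 27, 27, 9, 9, 9, 9, 9, 9, 3, 3, 3, 3, 3, 3, 1, 1, 1, 1, 1, 1, 1, 1, 1].
With 27 cycles on 243 points, sign = (−1)^{243−27} = +1.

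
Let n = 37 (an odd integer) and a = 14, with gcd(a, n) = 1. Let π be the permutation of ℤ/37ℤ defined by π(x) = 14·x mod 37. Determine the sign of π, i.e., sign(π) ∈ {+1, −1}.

Orbit of 14 under x↦14x: [14, 11, 6, 10, 29, 36, 23]… (length divides ord_37(14)).
Cycle type of π: 12×3 + 1; total 4 cycles.
With 4 cycles on 37 points, sign = (−1)^{37−4} = -1.

-1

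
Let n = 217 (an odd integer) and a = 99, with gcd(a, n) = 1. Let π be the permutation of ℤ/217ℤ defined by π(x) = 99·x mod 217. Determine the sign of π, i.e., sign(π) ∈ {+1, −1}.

-1

Trace 57: π^k(57) = [57, 1, 99, 36, 92, 211] for k=0..5.
π_99 has 42 disjoint cycles with lengths [6, 6, 6, 6, 6, 6, 6, 6, 6, 6, 6, 6, 6, 6, 6, 6, 6, 6, 6, 6, 6, 6, 6, 6, 6, 6, 6, 6, 6, 6, 6, 6, 6, 6, 6, 1, 1, 1, 1, 1, 1, 1] on {0,…,216}.
With 42 cycles on 217 points, sign = (−1)^{217−42} = -1.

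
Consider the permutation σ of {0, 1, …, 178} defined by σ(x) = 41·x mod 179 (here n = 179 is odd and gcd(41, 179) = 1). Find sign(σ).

Trace 109: π^k(109) = [109, 173, 112, 117, 143, 135, 165] for k=0..6.
2 cycles of lengths [178, 1].
179 − 2 = 177 transpositions; sign(π) = (−1)^177 = -1.
The Jacobi symbol (41|179) = -1 (Zolotarev) agrees.

-1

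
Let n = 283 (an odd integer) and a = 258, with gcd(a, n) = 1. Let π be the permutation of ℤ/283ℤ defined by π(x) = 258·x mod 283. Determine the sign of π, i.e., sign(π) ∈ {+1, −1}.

-1

Trace 231: π^k(231) = [231, 168, 45, 7, 108, 130, 146] for k=0..6.
Decompose π into cycles: lengths [282, 1] (2 cycles, including the fixed point 0).
2 cycles on 283: each ℓ→(−1)^(ℓ−1), product (−1)^281 = -1.
Via Zolotarev, sign(π_{258}) = (258|283) = -1.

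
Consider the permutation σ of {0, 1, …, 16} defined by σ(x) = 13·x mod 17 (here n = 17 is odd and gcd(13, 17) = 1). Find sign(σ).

+1

Trace 1: π^k(1) = [1, 13, 16, 4] for k=0..3.
Cycle lengths of π_13 on ℤ/17ℤ: [4, 4, 4, 4, 1]; 5 cycles in total.
n − c = 17 − 5 = 12; sign = (−1)^12 = +1.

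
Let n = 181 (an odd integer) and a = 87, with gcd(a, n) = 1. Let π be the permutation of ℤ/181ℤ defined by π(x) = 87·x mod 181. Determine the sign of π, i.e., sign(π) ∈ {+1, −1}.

Orbit of 169 under x↦87x: [169, 42, 34, 62, 145, 126, 102]… (length divides ord_181(87)).
Decompose π into cycles: lengths [45, 45, 45, 45, 1] (5 cycles, including the fixed point 0).
5 cycles on 181: each ℓ→(−1)^(ℓ−1), product (−1)^176 = +1.
Via Zolotarev, sign(π_{87}) = (87|181) = +1.

+1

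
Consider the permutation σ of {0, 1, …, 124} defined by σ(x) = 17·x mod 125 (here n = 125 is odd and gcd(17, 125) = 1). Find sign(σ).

-1

Start at x=39: 39 → 38 → 21 → 107 → 69 → 48 → 66 → … (one orbit).
Decompose π into cycles: lengths [100, 20, 4, 1] (4 cycles, including the fixed point 0).
With 4 cycles on 125 points, sign = (−1)^{125−4} = -1.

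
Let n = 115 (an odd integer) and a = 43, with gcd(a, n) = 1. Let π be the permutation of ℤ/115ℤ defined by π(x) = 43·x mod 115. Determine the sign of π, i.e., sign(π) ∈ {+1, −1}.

+1

Start at x=57: 57 → 36 → 53 → 94 → 17 → 41 → 38 → … (one orbit).
π_43 has 5 disjoint cycles with lengths [44, 44, 22, 4, 1] on {0,…,114}.
With 5 cycles on 115 points, sign = (−1)^{115−5} = +1.
Check: (43/115) = +1 by Zolotarev.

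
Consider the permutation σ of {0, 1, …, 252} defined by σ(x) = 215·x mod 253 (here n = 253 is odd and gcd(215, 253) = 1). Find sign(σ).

Orbit of 200 under x↦215x: [200, 243, 127, 234, 216, 141, 208]… (length divides ord_253(215)).
The orbit structure of x ↦ 215x mod 253: 6 orbits of sizes [110, 110, 11, 11, 10, 1].
sign(π) = (−1)^{n − #cycles} = (−1)^{253−6} = (−1)^247 = -1.
The Jacobi symbol (215|253) = -1 (Zolotarev) agrees.

-1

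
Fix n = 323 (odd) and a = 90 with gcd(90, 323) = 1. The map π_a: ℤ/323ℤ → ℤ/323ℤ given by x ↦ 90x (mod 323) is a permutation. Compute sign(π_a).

Orbit of 167 under x↦90x: [167, 172, 299, 101, 46, 264, 181]… (length divides ord_323(90)).
Cycle lengths of π_90 on ℤ/323ℤ: [144, 144, 18, 16, 1]; 5 cycles in total.
323 − 5 = 318 transpositions; sign(π) = (−1)^318 = +1.

+1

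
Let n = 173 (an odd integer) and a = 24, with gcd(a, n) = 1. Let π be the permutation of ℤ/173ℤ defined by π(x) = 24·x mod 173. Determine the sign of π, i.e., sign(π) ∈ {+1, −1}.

Start at x=121: 121 → 136 → 150 → 140 → 73 → 22 → 9 → … (one orbit).
Decompose π into cycles: lengths [86, 86, 1] (3 cycles, including the fixed point 0).
With 3 cycles on 173 points, sign = (−1)^{173−3} = +1.
The Jacobi symbol (24|173) = +1 (Zolotarev) agrees.

+1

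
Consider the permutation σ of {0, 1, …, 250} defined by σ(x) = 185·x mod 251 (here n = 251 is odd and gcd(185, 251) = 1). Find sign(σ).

Trace 143: π^k(143) = [143, 100, 177, 115, 191, 195, 182] for k=0..6.
Cycle lengths of π_185 on ℤ/251ℤ: [250, 1]; 2 cycles in total.
sign(π) = (−1)^{n − #cycles} = (−1)^{251−2} = (−1)^249 = -1.

-1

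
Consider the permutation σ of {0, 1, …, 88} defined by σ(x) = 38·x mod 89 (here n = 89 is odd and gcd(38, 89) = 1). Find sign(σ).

Trace 64: π^k(64) = [64, 29, 34, 46, 57, 30, 72] for k=0..6.
π_38 has 2 disjoint cycles with lengths [88, 1] on {0,…,88}.
2 cycles on 89: each ℓ→(−1)^(ℓ−1), product (−1)^87 = -1.
(38|89)_J = -1 (Zolotarev's lemma cross-check).

-1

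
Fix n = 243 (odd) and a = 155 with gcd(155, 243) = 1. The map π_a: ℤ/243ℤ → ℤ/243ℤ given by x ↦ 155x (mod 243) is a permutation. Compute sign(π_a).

Start at x=41: 41 → 37 → 146 → 31 → 188 → 223 → 59 → … (one orbit).
Cycle lengths of π_155 on ℤ/243ℤ: [162, 54, 18, 6, 2, 1]; 6 cycles in total.
Σ(ℓ_i−1) = 243−6 = 237; sign = (−1)^237 = -1.
The Jacobi symbol (155|243) = -1 (Zolotarev) agrees.

-1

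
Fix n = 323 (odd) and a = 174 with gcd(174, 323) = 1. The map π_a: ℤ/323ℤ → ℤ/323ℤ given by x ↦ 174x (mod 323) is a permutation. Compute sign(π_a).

Trace 120: π^k(120) = [120, 208, 16, 200, 239, 242, 118] for k=0..6.
Decompose π into cycles: lengths [36, 36, 36, 36, 36, 36, 36, 36, 18, 4, 4, 4, 4, 1] (14 cycles, including the fixed point 0).
n − c = 323 − 14 = 309; sign = (−1)^309 = -1.

-1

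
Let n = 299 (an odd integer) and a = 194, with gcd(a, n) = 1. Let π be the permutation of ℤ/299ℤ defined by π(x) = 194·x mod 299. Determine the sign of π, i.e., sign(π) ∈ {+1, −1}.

-1

Trace 261: π^k(261) = [261, 103, 248, 272, 144, 129, 209] for k=0..6.
Cycle type of π: 22×13 + 2×6 + 1; total 20 cycles.
With 20 cycles on 299 points, sign = (−1)^{299−20} = -1.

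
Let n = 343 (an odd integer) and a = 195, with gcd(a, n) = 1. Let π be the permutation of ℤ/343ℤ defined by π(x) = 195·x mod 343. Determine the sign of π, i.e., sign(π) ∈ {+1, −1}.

Trace 148: π^k(148) = [148, 48, 99, 97, 50, 146, 1] for k=0..6.
The orbit structure of x ↦ 195x mod 343: 46 orbits of sizes [14, 14, 14, 14, 14, 14, 14, 14, 14, 14, 14, 14, 14, 14, 14, 14, 14, 14, 14, 14, 14, 2, 2, 2, 2, 2, 2, 2, 2, 2, 2, 2, 2, 2, 2, 2, 2, 2, 2, 2, 2, 2, 2, 2, 2, 1].
With 46 cycles on 343 points, sign = (−1)^{343−46} = -1.
Zolotarev: (195|343) = -1, matching the cycle-count sign.

-1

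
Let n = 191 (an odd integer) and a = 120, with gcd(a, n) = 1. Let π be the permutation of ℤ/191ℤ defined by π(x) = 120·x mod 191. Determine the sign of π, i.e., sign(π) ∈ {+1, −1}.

+1

Trace 162: π^k(162) = [162, 149, 117, 97, 180, 17, 130] for k=0..6.
3 cycles of lengths [95, 95, 1].
sign(π) = (−1)^{n − #cycles} = (−1)^{191−3} = (−1)^188 = +1.
Check: (120/191) = +1 by Zolotarev.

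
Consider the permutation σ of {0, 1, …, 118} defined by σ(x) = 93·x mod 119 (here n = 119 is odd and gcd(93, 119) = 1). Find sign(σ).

Trace 64: π^k(64) = [64, 2, 67, 43, 72, 32, 1] for k=0..6.
π_93 has 9 disjoint cycles with lengths [24, 24, 24, 24, 8, 8, 3, 3, 1] on {0,…,118}.
With 9 cycles on 119 points, sign = (−1)^{119−9} = +1.

+1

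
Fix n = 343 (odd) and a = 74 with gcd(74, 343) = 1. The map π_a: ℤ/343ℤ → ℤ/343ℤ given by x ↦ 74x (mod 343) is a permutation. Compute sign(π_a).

+1

Orbit of 106 under x↦74x: [106, 298, 100, 197, 172, 37, 337]… (length divides ord_343(74)).
π_74 has 7 disjoint cycles with lengths [147, 147, 21, 21, 3, 3, 1] on {0,…,342}.
sign(π) = (−1)^{n − #cycles} = (−1)^{343−7} = (−1)^336 = +1.
The Jacobi symbol (74|343) = +1 (Zolotarev) agrees.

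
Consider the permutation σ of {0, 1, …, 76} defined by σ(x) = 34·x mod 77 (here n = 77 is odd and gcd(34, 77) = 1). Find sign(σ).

Trace 1: π^k(1) = [1, 34] for k=0..1.
Cycle lengths of π_34 on ℤ/77ℤ: [2, 2, 2, 2, 2, 2, 2, 2, 2, 2, 2, 2, 2, 2, 2, 2, 2, 2, 2, 2, 2, 2, 2, 2, 2, 2, 2, 2, 2, 2, 2, 2, 2, 1, 1, 1, 1, 1, 1, 1, 1, 1, 1, 1]; 44 cycles in total.
With 44 cycles on 77 points, sign = (−1)^{77−44} = -1.

-1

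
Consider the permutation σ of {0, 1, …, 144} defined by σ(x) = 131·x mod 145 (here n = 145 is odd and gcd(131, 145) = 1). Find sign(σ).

Trace 71: π^k(71) = [71, 21, 141, 56, 86, 101, 36] for k=0..6.
Decompose π into cycles: lengths [28, 28, 28, 28, 28, 1, 1, 1, 1, 1] (10 cycles, including the fixed point 0).
10 cycles on 145: each ℓ→(−1)^(ℓ−1), product (−1)^135 = -1.
Via Zolotarev, sign(π_{131}) = (131|145) = -1.

-1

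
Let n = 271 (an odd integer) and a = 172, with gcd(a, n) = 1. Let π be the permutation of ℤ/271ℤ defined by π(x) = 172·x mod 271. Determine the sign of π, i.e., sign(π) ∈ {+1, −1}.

Start at x=207: 207 → 103 → 101 → 28 → 209 → 176 → 191 → … (one orbit).
2 cycles of lengths [270, 1].
n − c = 271 − 2 = 269; sign = (−1)^269 = -1.

-1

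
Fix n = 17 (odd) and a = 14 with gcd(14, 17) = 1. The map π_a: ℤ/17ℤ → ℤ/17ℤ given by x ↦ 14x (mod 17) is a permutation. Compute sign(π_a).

-1

Start at x=14: 14 → 9 → 7 → 13 → 12 → 15 → 6 → … (one orbit).
2 cycles of lengths [16, 1].
17 − 2 = 15 transpositions; sign(π) = (−1)^15 = -1.
Zolotarev: (14|17) = -1, matching the cycle-count sign.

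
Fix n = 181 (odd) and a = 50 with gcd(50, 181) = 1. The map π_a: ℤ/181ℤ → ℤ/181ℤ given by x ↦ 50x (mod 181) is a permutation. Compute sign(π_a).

-1

Start at x=75: 75 → 130 → 165 → 105 → 1 → 50 → 147 → … (one orbit).
π_50 has 2 disjoint cycles with lengths [180, 1] on {0,…,180}.
With 2 cycles on 181 points, sign = (−1)^{181−2} = -1.
Check: (50/181) = -1 by Zolotarev.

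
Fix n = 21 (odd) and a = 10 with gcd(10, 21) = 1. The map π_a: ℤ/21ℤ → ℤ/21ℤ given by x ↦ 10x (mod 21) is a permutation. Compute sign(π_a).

-1

Trace 13: π^k(13) = [13, 4, 19, 1, 10, 16] for k=0..5.
Cycle type of π: 6×3 + 1×3; total 6 cycles.
21 − 6 = 15 transpositions; sign(π) = (−1)^15 = -1.
The Jacobi symbol (10|21) = -1 (Zolotarev) agrees.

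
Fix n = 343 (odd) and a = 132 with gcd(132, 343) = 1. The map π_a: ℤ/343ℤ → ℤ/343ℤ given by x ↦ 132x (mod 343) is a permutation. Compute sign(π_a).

Orbit of 85 under x↦132x: [85, 244, 309, 314, 288, 286, 22]… (length divides ord_343(132)).
The orbit structure of x ↦ 132x mod 343: 10 orbits of sizes [98, 98, 98, 14, 14, 14, 2, 2, 2, 1].
Σ(ℓ_i−1) = 343−10 = 333; sign = (−1)^333 = -1.
(132|343)_J = -1 (Zolotarev's lemma cross-check).

-1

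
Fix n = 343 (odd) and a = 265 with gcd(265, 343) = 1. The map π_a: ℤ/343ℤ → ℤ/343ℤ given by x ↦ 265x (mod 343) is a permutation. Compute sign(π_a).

-1

Trace 64: π^k(64) = [64, 153, 71, 293, 127, 41, 232] for k=0..6.
The orbit structure of x ↦ 265x mod 343: 10 orbits of sizes [98, 98, 98, 14, 14, 14, 2, 2, 2, 1].
sign(π) = (−1)^{n − #cycles} = (−1)^{343−10} = (−1)^333 = -1.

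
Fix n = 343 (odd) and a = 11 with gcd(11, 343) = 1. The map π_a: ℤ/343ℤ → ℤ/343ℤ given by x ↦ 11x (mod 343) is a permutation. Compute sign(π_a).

+1

Start at x=127: 127 → 25 → 275 → 281 → 4 → 44 → 141 → … (one orbit).
π_11 has 7 disjoint cycles with lengths [147, 147, 21, 21, 3, 3, 1] on {0,…,342}.
7 cycles on 343: each ℓ→(−1)^(ℓ−1), product (−1)^336 = +1.
(11|343)_J = +1 (Zolotarev's lemma cross-check).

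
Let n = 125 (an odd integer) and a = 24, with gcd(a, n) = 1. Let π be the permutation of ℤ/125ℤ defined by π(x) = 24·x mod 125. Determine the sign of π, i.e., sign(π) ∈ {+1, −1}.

+1

Start at x=26: 26 → 124 → 101 → 49 → 51 → 99 → 1 → … (one orbit).
Cycle type of π: 10×10 + 2×12 + 1; total 23 cycles.
Σ(ℓ_i−1) = 125−23 = 102; sign = (−1)^102 = +1.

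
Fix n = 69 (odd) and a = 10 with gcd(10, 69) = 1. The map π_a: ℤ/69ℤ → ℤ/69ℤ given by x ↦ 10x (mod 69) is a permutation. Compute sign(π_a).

Start at x=43: 43 → 16 → 22 → 13 → 61 → 58 → 28 → … (one orbit).
π_10 has 6 disjoint cycles with lengths [22, 22, 22, 1, 1, 1] on {0,…,68}.
sign(π) = (−1)^{n − #cycles} = (−1)^{69−6} = (−1)^63 = -1.

-1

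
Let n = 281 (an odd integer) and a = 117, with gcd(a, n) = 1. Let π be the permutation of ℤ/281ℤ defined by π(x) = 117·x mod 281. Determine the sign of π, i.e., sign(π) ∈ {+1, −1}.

-1

Start at x=124: 124 → 177 → 196 → 171 → 56 → 89 → 16 → … (one orbit).
Decompose π into cycles: lengths [280, 1] (2 cycles, including the fixed point 0).
sign(π) = (−1)^{n − #cycles} = (−1)^{281−2} = (−1)^279 = -1.
The Jacobi symbol (117|281) = -1 (Zolotarev) agrees.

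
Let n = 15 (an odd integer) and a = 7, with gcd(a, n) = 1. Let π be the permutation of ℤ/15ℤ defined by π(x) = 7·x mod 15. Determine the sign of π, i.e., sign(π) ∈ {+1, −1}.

Orbit of 1 under x↦7x: [1, 7, 4, 13]… (length divides ord_15(7)).
Decompose π into cycles: lengths [4, 4, 4, 1, 1, 1] (6 cycles, including the fixed point 0).
sign(π) = (−1)^{n − #cycles} = (−1)^{15−6} = (−1)^9 = -1.
Zolotarev: (7|15) = -1, matching the cycle-count sign.

-1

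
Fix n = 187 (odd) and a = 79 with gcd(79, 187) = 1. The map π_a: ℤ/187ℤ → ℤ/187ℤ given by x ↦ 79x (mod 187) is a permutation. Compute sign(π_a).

Trace 109: π^k(109) = [109, 9, 150, 69, 28, 155, 90] for k=0..6.
Decompose π into cycles: lengths [80, 80, 16, 10, 1] (5 cycles, including the fixed point 0).
5 cycles on 187: each ℓ→(−1)^(ℓ−1), product (−1)^182 = +1.
The Jacobi symbol (79|187) = +1 (Zolotarev) agrees.

+1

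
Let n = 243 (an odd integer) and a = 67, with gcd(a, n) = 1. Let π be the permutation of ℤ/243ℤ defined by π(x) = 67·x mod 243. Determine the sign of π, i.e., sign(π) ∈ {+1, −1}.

+1

Trace 34: π^k(34) = [34, 91, 22, 16, 100, 139, 79] for k=0..6.
11 cycles of lengths [81, 81, 27, 27, 9, 9, 3, 3, 1, 1, 1].
With 11 cycles on 243 points, sign = (−1)^{243−11} = +1.
Via Zolotarev, sign(π_{67}) = (67|243) = +1.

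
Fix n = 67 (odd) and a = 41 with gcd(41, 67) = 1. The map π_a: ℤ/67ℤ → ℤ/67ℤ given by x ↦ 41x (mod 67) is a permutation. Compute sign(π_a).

-1

Orbit of 36 under x↦41x: [36, 2, 15, 12, 23, 5, 4]… (length divides ord_67(41)).
Cycle lengths of π_41 on ℤ/67ℤ: [66, 1]; 2 cycles in total.
Σ(ℓ_i−1) = 67−2 = 65; sign = (−1)^65 = -1.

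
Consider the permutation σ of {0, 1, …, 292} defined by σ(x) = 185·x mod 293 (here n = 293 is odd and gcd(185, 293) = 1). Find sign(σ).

-1

Orbit of 202 under x↦185x: [202, 159, 115, 179, 6, 231, 250]… (length divides ord_293(185)).
Cycle type of π: 292 + 1; total 2 cycles.
2 cycles on 293: each ℓ→(−1)^(ℓ−1), product (−1)^291 = -1.
Zolotarev: (185|293) = -1, matching the cycle-count sign.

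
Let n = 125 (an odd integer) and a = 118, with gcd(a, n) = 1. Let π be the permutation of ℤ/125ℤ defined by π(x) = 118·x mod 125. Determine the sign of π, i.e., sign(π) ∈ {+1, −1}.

Trace 51: π^k(51) = [51, 18, 124, 7, 76, 93, 99] for k=0..6.
Cycle lengths of π_118 on ℤ/125ℤ: [20, 20, 20, 20, 20, 4, 4, 4, 4, 4, 4, 1]; 12 cycles in total.
sign(π) = (−1)^{n − #cycles} = (−1)^{125−12} = (−1)^113 = -1.
Check: (118/125) = -1 by Zolotarev.

-1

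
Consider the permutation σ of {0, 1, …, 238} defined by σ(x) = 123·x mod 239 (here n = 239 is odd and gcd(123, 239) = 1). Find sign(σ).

-1

Trace 125: π^k(125) = [125, 79, 157, 191, 71, 129, 93] for k=0..6.
Cycle type of π: 238 + 1; total 2 cycles.
With 2 cycles on 239 points, sign = (−1)^{239−2} = -1.
Zolotarev: (123|239) = -1, matching the cycle-count sign.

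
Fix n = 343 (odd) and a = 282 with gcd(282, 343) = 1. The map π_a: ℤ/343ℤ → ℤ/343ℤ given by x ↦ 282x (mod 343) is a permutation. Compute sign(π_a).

Trace 127: π^k(127) = [127, 142, 256, 162, 65, 151, 50] for k=0..6.
7 cycles of lengths [147, 147, 21, 21, 3, 3, 1].
7 cycles on 343: each ℓ→(−1)^(ℓ−1), product (−1)^336 = +1.

+1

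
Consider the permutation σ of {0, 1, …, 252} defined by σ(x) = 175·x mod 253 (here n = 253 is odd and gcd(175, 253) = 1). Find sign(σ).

Orbit of 252 under x↦175x: [252, 78, 241, 177, 109, 100, 43]… (length divides ord_253(175)).
π_175 has 17 disjoint cycles with lengths [22, 22, 22, 22, 22, 22, 22, 22, 22, 22, 22, 2, 2, 2, 2, 2, 1] on {0,…,252}.
17 cycles on 253: each ℓ→(−1)^(ℓ−1), product (−1)^236 = +1.

+1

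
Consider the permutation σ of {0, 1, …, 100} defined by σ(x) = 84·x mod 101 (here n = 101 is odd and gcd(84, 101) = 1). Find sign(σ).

Trace 87: π^k(87) = [87, 36, 95, 1, 84] for k=0..4.
21 cycles of lengths [5, 5, 5, 5, 5, 5, 5, 5, 5, 5, 5, 5, 5, 5, 5, 5, 5, 5, 5, 5, 1].
n − c = 101 − 21 = 80; sign = (−1)^80 = +1.
Zolotarev: (84|101) = +1, matching the cycle-count sign.

+1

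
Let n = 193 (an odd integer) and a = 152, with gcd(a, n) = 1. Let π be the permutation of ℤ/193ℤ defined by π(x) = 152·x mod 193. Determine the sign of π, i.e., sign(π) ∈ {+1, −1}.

Trace 14: π^k(14) = [14, 5, 181, 106, 93, 47, 3] for k=0..6.
2 cycles of lengths [192, 1].
2 cycles on 193: each ℓ→(−1)^(ℓ−1), product (−1)^191 = -1.
Via Zolotarev, sign(π_{152}) = (152|193) = -1.

-1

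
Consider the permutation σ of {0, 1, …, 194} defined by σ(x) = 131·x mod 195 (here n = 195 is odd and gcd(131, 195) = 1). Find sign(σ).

-1

Trace 131: π^k(131) = [131, 1] for k=0..1.
Cycle lengths of π_131 on ℤ/195ℤ: [2, 2, 2, 2, 2, 2, 2, 2, 2, 2, 2, 2, 2, 2, 2, 2, 2, 2, 2, 2, 2, 2, 2, 2, 2, 2, 2, 2, 2, 2, 2, 2, 2, 2, 2, 2, 2, 2, 2, 2, 2, 2, 2, 2, 2, 2, 2, 2, 2, 2, 2, 2, 2, 2, 2, 2, 2, 2, 2, 2, 2, 2, 2, 2, 2, 1, 1, 1, 1, 1, 1, 1, 1, 1, 1, 1, 1, 1, 1, 1, 1, 1, 1, 1, 1, 1, 1, 1, 1, 1, 1, 1, 1, 1, 1, 1, 1, 1, 1, 1, 1, 1, 1, 1, 1, 1, 1, 1, 1, 1, 1, 1, 1, 1, 1, 1, 1, 1, 1, 1, 1, 1, 1, 1, 1, 1, 1, 1, 1, 1]; 130 cycles in total.
n − c = 195 − 130 = 65; sign = (−1)^65 = -1.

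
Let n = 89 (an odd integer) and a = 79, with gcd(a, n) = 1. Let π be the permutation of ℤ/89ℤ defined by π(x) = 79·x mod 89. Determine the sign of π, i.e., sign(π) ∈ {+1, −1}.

+1

Start at x=78: 78 → 21 → 57 → 53 → 4 → 49 → 44 → … (one orbit).
Cycle lengths of π_79 on ℤ/89ℤ: [44, 44, 1]; 3 cycles in total.
With 3 cycles on 89 points, sign = (−1)^{89−3} = +1.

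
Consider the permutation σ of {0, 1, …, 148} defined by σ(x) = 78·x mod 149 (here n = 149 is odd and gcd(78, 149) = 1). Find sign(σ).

Start at x=147: 147 → 142 → 50 → 26 → 91 → 95 → 109 → … (one orbit).
Cycle lengths of π_78 on ℤ/149ℤ: [148, 1]; 2 cycles in total.
149 − 2 = 147 transpositions; sign(π) = (−1)^147 = -1.
Check: (78/149) = -1 by Zolotarev.

-1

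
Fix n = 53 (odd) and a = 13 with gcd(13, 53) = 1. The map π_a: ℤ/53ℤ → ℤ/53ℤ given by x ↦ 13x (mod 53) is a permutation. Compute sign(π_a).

Trace 10: π^k(10) = [10, 24, 47, 28, 46, 15, 36] for k=0..6.
The orbit structure of x ↦ 13x mod 53: 5 orbits of sizes [13, 13, 13, 13, 1].
n − c = 53 − 5 = 48; sign = (−1)^48 = +1.
Via Zolotarev, sign(π_{13}) = (13|53) = +1.

+1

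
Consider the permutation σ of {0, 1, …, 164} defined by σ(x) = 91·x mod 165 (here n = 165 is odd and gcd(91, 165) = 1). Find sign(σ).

Trace 16: π^k(16) = [16, 136, 1, 91, 31] for k=0..4.
Cycle type of π: 5×30 + 1×15; total 45 cycles.
n − c = 165 − 45 = 120; sign = (−1)^120 = +1.
Via Zolotarev, sign(π_{91}) = (91|165) = +1.

+1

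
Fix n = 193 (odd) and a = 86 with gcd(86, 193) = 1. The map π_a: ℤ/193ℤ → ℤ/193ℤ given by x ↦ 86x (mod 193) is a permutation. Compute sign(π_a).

+1

Orbit of 55 under x↦86x: [55, 98, 129, 93, 85, 169, 59]… (length divides ord_193(86)).
The orbit structure of x ↦ 86x mod 193: 3 orbits of sizes [96, 96, 1].
193 − 3 = 190 transpositions; sign(π) = (−1)^190 = +1.
Zolotarev: (86|193) = +1, matching the cycle-count sign.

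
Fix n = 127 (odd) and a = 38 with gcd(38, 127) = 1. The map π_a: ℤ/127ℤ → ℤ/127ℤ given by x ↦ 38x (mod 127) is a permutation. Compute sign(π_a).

+1

Trace 100: π^k(100) = [100, 117, 1, 38, 47, 8, 50] for k=0..6.
Cycle type of π: 21×6 + 1; total 7 cycles.
127 − 7 = 120 transpositions; sign(π) = (−1)^120 = +1.
Check: (38/127) = +1 by Zolotarev.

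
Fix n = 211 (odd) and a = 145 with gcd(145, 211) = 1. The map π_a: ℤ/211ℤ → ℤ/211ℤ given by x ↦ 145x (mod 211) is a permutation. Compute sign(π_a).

-1

Trace 31: π^k(31) = [31, 64, 207, 53, 89, 34, 77] for k=0..6.
π_145 has 2 disjoint cycles with lengths [210, 1] on {0,…,210}.
sign(π) = (−1)^{n − #cycles} = (−1)^{211−2} = (−1)^209 = -1.
Check: (145/211) = -1 by Zolotarev.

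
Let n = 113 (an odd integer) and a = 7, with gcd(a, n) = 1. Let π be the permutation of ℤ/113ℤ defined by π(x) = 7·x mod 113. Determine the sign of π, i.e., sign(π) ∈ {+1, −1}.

Start at x=97: 97 → 1 → 7 → 49 → 4 → 28 → 83 → … (one orbit).
Cycle type of π: 14×8 + 1; total 9 cycles.
113 − 9 = 104 transpositions; sign(π) = (−1)^104 = +1.
Via Zolotarev, sign(π_{7}) = (7|113) = +1.

+1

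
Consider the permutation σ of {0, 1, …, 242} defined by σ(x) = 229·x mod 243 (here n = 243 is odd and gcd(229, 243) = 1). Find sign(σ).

Start at x=7: 7 → 145 → 157 → 232 → 154 → 31 → 52 → … (one orbit).
11 cycles of lengths [81, 81, 27, 27, 9, 9, 3, 3, 1, 1, 1].
Σ(ℓ_i−1) = 243−11 = 232; sign = (−1)^232 = +1.
Check: (229/243) = +1 by Zolotarev.

+1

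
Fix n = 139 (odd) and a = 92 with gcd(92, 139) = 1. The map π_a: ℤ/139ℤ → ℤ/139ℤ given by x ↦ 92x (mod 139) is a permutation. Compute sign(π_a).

Trace 36: π^k(36) = [36, 115, 16, 82, 38, 21, 125] for k=0..6.
Decompose π into cycles: lengths [138, 1] (2 cycles, including the fixed point 0).
Σ(ℓ_i−1) = 139−2 = 137; sign = (−1)^137 = -1.
The Jacobi symbol (92|139) = -1 (Zolotarev) agrees.

-1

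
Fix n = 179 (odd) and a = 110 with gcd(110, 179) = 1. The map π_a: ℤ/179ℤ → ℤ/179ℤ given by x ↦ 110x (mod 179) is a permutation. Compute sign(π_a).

Orbit of 45 under x↦110x: [45, 117, 161, 168, 43, 76, 126]… (length divides ord_179(110)).
The orbit structure of x ↦ 110x mod 179: 3 orbits of sizes [89, 89, 1].
sign(π) = (−1)^{n − #cycles} = (−1)^{179−3} = (−1)^176 = +1.

+1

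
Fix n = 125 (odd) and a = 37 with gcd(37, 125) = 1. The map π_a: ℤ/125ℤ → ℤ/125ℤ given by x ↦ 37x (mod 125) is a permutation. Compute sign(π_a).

-1

Trace 43: π^k(43) = [43, 91, 117, 79, 48, 26, 87] for k=0..6.
π_37 has 4 disjoint cycles with lengths [100, 20, 4, 1] on {0,…,124}.
125 − 4 = 121 transpositions; sign(π) = (−1)^121 = -1.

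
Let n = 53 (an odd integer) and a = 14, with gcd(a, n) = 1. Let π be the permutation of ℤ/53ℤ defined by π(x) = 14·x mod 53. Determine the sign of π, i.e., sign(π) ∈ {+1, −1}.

-1

Start at x=18: 18 → 40 → 30 → 49 → 50 → 11 → 48 → … (one orbit).
Decompose π into cycles: lengths [52, 1] (2 cycles, including the fixed point 0).
53 − 2 = 51 transpositions; sign(π) = (−1)^51 = -1.
Via Zolotarev, sign(π_{14}) = (14|53) = -1.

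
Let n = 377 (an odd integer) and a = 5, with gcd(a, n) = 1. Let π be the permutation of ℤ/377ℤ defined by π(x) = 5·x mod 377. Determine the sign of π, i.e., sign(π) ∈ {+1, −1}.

Trace 122: π^k(122) = [122, 233, 34, 170, 96, 103, 138] for k=0..6.
Decompose π into cycles: lengths [28, 28, 28, 28, 28, 28, 28, 28, 28, 28, 28, 28, 14, 14, 4, 4, 4, 1] (18 cycles, including the fixed point 0).
With 18 cycles on 377 points, sign = (−1)^{377−18} = -1.

-1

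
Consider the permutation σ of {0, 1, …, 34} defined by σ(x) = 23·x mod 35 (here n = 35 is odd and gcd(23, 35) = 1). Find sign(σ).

Trace 4: π^k(4) = [4, 22, 16, 18, 29, 2, 11] for k=0..6.
π_23 has 6 disjoint cycles with lengths [12, 12, 4, 3, 3, 1] on {0,…,34}.
6 cycles on 35: each ℓ→(−1)^(ℓ−1), product (−1)^29 = -1.
Check: (23/35) = -1 by Zolotarev.

-1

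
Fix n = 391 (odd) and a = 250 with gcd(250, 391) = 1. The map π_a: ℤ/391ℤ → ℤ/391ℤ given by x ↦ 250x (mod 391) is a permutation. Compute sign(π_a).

+1

Start at x=36: 36 → 7 → 186 → 362 → 179 → 176 → 208 → … (one orbit).
π_250 has 5 disjoint cycles with lengths [176, 176, 22, 16, 1] on {0,…,390}.
With 5 cycles on 391 points, sign = (−1)^{391−5} = +1.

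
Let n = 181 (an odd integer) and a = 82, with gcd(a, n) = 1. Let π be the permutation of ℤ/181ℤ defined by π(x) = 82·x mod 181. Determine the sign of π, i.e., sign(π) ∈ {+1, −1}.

Start at x=27: 27 → 42 → 5 → 48 → 135 → 29 → 25 → … (one orbit).
13 cycles of lengths [15, 15, 15, 15, 15, 15, 15, 15, 15, 15, 15, 15, 1].
With 13 cycles on 181 points, sign = (−1)^{181−13} = +1.

+1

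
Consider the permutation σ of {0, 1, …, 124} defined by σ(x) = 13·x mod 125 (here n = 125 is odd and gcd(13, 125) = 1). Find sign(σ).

-1

Start at x=93: 93 → 84 → 92 → 71 → 48 → 124 → 112 → … (one orbit).
4 cycles of lengths [100, 20, 4, 1].
125 − 4 = 121 transpositions; sign(π) = (−1)^121 = -1.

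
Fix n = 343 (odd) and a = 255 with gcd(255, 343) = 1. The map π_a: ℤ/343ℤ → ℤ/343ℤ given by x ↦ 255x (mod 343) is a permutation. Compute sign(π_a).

-1

Trace 253: π^k(253) = [253, 31, 16, 307, 81, 75, 260] for k=0..6.
The orbit structure of x ↦ 255x mod 343: 4 orbits of sizes [294, 42, 6, 1].
n − c = 343 − 4 = 339; sign = (−1)^339 = -1.
Via Zolotarev, sign(π_{255}) = (255|343) = -1.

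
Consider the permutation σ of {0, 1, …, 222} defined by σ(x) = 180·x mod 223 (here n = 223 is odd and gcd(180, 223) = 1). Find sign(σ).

Start at x=99: 99 → 203 → 191 → 38 → 150 → 17 → 161 → … (one orbit).
π_180 has 2 disjoint cycles with lengths [222, 1] on {0,…,222}.
2 cycles on 223: each ℓ→(−1)^(ℓ−1), product (−1)^221 = -1.

-1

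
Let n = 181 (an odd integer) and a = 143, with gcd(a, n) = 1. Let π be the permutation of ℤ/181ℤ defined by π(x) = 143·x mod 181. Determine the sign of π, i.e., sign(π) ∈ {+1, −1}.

+1

Trace 3: π^k(3) = [3, 67, 169, 94, 48, 167, 170] for k=0..6.
Decompose π into cycles: lengths [90, 90, 1] (3 cycles, including the fixed point 0).
Σ(ℓ_i−1) = 181−3 = 178; sign = (−1)^178 = +1.
Zolotarev: (143|181) = +1, matching the cycle-count sign.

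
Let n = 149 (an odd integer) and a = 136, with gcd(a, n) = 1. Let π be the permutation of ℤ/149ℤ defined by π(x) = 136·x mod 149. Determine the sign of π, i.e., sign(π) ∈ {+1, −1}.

-1

Trace 73: π^k(73) = [73, 94, 119, 92, 145, 52, 69] for k=0..6.
2 cycles of lengths [148, 1].
sign(π) = (−1)^{n − #cycles} = (−1)^{149−2} = (−1)^147 = -1.
Via Zolotarev, sign(π_{136}) = (136|149) = -1.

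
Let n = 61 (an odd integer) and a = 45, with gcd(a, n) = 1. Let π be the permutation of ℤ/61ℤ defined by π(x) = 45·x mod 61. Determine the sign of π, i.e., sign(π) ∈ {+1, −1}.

Start at x=16: 16 → 49 → 9 → 39 → 47 → 41 → 15 → … (one orbit).
π_45 has 3 disjoint cycles with lengths [30, 30, 1] on {0,…,60}.
61 − 3 = 58 transpositions; sign(π) = (−1)^58 = +1.
The Jacobi symbol (45|61) = +1 (Zolotarev) agrees.

+1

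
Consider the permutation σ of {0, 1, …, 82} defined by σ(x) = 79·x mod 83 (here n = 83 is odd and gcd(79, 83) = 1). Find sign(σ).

-1

Start at x=51: 51 → 45 → 69 → 56 → 25 → 66 → 68 → … (one orbit).
Cycle type of π: 82 + 1; total 2 cycles.
With 2 cycles on 83 points, sign = (−1)^{83−2} = -1.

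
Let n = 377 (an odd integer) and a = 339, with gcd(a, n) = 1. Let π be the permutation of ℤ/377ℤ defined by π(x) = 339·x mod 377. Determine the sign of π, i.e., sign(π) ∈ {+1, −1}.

+1

Trace 53: π^k(53) = [53, 248, 1, 339, 313, 170, 326] for k=0..6.
Decompose π into cycles: lengths [7, 7, 7, 7, 7, 7, 7, 7, 7, 7, 7, 7, 7, 7, 7, 7, 7, 7, 7, 7, 7, 7, 7, 7, 7, 7, 7, 7, 7, 7, 7, 7, 7, 7, 7, 7, 7, 7, 7, 7, 7, 7, 7, 7, 7, 7, 7, 7, 7, 7, 7, 7, 1, 1, 1, 1, 1, 1, 1, 1, 1, 1, 1, 1, 1] (65 cycles, including the fixed point 0).
With 65 cycles on 377 points, sign = (−1)^{377−65} = +1.
Zolotarev: (339|377) = +1, matching the cycle-count sign.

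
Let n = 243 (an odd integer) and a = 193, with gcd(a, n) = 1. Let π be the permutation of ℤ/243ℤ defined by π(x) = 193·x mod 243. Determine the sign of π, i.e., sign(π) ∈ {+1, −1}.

Trace 172: π^k(172) = [172, 148, 133, 154, 76, 88, 217] for k=0..6.
The orbit structure of x ↦ 193x mod 243: 11 orbits of sizes [81, 81, 27, 27, 9, 9, 3, 3, 1, 1, 1].
11 cycles on 243: each ℓ→(−1)^(ℓ−1), product (−1)^232 = +1.
Check: (193/243) = +1 by Zolotarev.

+1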